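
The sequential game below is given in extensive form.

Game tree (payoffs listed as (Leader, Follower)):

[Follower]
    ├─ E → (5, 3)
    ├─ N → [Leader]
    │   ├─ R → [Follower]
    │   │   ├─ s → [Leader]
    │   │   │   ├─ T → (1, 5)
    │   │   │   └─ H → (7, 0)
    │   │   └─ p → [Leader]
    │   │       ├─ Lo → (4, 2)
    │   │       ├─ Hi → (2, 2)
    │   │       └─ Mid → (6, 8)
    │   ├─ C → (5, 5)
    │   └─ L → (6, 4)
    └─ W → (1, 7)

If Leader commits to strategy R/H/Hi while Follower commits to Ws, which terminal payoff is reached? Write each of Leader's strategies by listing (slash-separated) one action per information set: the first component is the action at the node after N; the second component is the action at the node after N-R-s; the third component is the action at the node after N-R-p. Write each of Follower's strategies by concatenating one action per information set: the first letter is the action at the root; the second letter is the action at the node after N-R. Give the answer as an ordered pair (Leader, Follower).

Trace the play path from the root:
  Follower plays W
→ terminal payoff (1, 7).
(Leader's choice at the node after N is never reached on this path, so it doesn't affect the outcome.)

(1, 7)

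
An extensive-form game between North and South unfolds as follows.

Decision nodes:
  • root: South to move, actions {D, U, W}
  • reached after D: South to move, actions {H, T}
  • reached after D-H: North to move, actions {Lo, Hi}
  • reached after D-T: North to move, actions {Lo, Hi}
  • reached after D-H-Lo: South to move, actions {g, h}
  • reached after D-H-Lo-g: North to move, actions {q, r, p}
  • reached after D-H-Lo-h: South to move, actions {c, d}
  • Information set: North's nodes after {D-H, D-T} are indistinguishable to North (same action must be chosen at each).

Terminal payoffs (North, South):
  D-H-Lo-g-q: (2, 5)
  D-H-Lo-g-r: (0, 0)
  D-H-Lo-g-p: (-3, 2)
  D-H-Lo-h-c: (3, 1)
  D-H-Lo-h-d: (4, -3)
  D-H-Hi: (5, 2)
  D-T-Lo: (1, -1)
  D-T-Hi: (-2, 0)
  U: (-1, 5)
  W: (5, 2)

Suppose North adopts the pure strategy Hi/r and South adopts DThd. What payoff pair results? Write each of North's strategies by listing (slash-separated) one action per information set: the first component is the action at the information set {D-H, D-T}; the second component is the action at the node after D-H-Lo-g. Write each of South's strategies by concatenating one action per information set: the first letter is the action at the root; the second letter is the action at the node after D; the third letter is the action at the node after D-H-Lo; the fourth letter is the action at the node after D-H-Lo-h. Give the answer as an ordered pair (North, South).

(-2, 0)

Trace the play path from the root:
  South plays D
  South plays T at [D]
  North plays Hi at [D-T]
→ terminal payoff (-2, 0).
(North's choice at the node after D-H-Lo-g is never reached on this path, so it doesn't affect the outcome.)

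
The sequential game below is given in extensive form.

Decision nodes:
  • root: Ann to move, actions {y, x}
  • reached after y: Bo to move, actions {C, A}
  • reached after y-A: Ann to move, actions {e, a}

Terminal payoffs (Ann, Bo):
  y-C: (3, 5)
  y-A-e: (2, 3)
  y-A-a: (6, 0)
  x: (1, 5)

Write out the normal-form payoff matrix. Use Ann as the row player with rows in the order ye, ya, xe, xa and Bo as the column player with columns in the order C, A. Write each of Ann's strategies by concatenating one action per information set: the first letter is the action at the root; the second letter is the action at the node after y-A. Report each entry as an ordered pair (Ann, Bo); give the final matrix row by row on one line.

ye: (3,5) (2,3) | ya: (3,5) (6,0) | xe: (1,5) (1,5) | xa: (1,5) (1,5)

Row ye: C→(3,5), A→(2,3)
Row ya: C→(3,5), A→(6,0)
Row xe: C→(1,5), A→(1,5)
Row xa: C→(1,5), A→(1,5)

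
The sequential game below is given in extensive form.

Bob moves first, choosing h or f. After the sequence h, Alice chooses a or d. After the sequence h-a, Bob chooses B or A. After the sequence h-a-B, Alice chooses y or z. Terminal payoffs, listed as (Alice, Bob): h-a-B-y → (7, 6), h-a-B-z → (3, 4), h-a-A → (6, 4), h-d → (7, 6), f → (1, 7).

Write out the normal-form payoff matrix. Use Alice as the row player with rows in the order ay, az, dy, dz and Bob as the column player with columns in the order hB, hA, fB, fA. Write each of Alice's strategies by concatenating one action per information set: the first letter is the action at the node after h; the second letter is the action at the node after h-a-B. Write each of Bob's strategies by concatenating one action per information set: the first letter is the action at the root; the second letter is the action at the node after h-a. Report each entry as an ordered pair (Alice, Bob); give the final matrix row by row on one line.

ay: (7,6) (6,4) (1,7) (1,7) | az: (3,4) (6,4) (1,7) (1,7) | dy: (7,6) (7,6) (1,7) (1,7) | dz: (7,6) (7,6) (1,7) (1,7)

           hB       hA       fB       fA
  ay    (7,6)    (6,4)    (1,7)    (1,7)
  az    (3,4)    (6,4)    (1,7)    (1,7)
  dy    (7,6)    (7,6)    (1,7)    (1,7)
  dz    (7,6)    (7,6)    (1,7)    (1,7)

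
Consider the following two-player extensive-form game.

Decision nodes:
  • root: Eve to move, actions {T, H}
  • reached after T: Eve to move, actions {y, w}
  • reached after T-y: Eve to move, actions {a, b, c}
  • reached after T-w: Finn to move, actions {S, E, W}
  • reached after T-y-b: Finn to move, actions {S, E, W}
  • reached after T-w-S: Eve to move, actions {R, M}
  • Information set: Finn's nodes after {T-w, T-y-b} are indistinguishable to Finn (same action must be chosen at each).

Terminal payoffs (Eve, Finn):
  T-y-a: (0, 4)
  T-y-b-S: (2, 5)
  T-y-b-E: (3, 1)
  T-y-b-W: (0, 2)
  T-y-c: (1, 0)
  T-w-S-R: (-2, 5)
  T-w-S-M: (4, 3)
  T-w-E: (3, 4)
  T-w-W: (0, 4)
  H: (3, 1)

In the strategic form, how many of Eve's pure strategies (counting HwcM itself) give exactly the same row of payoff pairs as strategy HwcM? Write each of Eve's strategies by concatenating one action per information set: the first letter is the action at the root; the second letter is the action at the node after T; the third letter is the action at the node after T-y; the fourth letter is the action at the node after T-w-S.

12

Row for HwcM (columns S, E, W): (3,1) (3,1) (3,1).
Under HwcM, Eve's choice at the node after T and at the node after T-y and at the node after T-w-S can never be reached regardless of what Finn does, so varying those choices leaves every outcome unchanged.
Holding the reachable choices fixed and varying the unreachable ones freely already gives 2 × 3 × 2 = 12 equivalent strategies.
No other strategy reproduces this row, so those 12 are the full class: HyaR, HyaM, HybR, HybM, HycR, HycM, HwaR, HwaM, HwbR, HwbM, HwcR, HwcM.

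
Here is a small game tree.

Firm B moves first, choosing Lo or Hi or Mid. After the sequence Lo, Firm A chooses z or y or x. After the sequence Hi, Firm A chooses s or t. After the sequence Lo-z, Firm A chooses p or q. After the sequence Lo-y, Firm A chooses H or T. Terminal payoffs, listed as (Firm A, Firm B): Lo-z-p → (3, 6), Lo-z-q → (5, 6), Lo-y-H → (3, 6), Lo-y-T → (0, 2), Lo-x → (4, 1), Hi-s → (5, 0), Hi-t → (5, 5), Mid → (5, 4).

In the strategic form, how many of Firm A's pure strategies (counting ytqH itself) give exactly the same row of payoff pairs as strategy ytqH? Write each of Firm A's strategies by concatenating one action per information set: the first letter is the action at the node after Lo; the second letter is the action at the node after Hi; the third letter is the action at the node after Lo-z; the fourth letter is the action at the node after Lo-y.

4

Row for ytqH (columns Lo, Hi, Mid): (3,6) (5,5) (5,4).
Under ytqH, Firm A's choice at the node after Lo-z can never be reached regardless of what Firm B does, so varying those choices leaves every outcome unchanged.
Holding the reachable choices fixed and varying the unreachable one freely already gives 2 equivalent strategies.
Checking the remaining rows, ztpH, ztpT also happen to give the same payoffs in every column, bringing the total to 4: ztpH, ztpT, ytpH, ytqH.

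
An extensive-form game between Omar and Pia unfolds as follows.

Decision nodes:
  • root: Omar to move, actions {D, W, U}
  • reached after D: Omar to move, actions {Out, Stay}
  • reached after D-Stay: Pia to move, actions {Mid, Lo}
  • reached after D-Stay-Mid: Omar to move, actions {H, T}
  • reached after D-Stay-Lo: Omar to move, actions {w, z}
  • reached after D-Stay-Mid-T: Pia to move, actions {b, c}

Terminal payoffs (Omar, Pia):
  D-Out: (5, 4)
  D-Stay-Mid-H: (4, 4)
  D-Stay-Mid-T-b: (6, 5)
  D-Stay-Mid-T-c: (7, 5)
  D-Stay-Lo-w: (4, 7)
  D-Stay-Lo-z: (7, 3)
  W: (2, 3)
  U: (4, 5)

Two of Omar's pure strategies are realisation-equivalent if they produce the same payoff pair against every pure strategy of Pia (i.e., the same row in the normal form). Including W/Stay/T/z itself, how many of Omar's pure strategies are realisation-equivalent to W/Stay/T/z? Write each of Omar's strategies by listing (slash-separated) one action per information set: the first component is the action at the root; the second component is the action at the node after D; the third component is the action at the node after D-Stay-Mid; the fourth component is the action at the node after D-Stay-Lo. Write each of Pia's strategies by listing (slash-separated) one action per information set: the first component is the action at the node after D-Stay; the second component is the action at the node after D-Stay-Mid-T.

Row for W/Stay/T/z (columns Mid/b, Mid/c, Lo/b, Lo/c): (2,3) (2,3) (2,3) (2,3).
Under W/Stay/T/z, Omar's choice at the node after D and at the node after D-Stay-Mid and at the node after D-Stay-Lo can never be reached regardless of what Pia does, so varying those choices leaves every outcome unchanged.
Holding the reachable choices fixed and varying the unreachable ones freely already gives 2 × 2 × 2 = 8 equivalent strategies.
No other strategy reproduces this row, so those 8 are the full class: W/Out/H/w, W/Out/H/z, W/Out/T/w, W/Out/T/z, W/Stay/H/w, W/Stay/H/z, W/Stay/T/w, W/Stay/T/z.

8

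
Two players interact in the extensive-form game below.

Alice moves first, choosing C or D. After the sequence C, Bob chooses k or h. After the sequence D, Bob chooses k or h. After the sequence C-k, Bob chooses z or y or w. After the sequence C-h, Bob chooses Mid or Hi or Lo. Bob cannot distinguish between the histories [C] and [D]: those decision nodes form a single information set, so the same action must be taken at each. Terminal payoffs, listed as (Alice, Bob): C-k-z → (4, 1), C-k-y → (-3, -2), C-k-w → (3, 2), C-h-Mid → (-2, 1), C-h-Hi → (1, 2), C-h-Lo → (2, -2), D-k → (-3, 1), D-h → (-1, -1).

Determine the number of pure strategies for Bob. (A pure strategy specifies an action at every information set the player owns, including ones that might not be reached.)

Bob owns the information set {C, D} with actions {k, h} — two choices.
Bob owns the node after C-k with actions {z, y, w} — three choices.
Bob owns the node after C-h with actions {Mid, Hi, Lo} — three choices.
A pure strategy fixes one action at each information set independently, so the count is the product 2 × 3 × 3 = 18.

18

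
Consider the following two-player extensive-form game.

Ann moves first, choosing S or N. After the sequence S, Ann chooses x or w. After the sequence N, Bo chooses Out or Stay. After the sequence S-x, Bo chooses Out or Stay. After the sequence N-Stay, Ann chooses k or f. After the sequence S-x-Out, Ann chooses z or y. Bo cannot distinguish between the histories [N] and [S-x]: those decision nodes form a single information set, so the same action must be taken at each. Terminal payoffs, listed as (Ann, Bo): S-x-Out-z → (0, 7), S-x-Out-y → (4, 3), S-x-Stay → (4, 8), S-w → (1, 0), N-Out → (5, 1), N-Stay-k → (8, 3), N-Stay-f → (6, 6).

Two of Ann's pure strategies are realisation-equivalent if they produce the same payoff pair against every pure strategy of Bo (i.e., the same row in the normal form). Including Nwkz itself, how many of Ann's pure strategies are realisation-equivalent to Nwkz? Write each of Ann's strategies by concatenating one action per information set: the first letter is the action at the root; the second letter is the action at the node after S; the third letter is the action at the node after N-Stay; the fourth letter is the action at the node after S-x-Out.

4

Row for Nwkz (columns Out, Stay): (5,1) (8,3).
Under Nwkz, Ann's choice at the node after S and at the node after S-x-Out can never be reached regardless of what Bo does, so varying those choices leaves every outcome unchanged.
Holding the reachable choices fixed and varying the unreachable ones freely already gives 2 × 2 = 4 equivalent strategies.
No other strategy reproduces this row, so those 4 are the full class: Nxkz, Nxky, Nwkz, Nwky.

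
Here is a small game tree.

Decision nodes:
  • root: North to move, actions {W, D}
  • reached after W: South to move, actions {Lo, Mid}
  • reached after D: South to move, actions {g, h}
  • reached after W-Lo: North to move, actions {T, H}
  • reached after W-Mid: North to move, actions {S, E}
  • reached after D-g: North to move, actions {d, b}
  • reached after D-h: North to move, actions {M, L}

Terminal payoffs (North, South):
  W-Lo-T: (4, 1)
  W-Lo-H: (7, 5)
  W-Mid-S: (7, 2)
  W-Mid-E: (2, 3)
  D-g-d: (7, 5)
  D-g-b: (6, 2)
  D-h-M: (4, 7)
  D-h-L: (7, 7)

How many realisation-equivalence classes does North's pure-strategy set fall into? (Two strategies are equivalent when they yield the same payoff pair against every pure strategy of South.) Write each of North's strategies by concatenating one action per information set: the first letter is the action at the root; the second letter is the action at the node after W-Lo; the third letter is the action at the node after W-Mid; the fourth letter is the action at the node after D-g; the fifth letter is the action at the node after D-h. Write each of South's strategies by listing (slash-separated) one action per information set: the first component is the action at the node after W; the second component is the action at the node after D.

North has 32 pure strategies: WTSdM, WTSdL, WTSbM, WTSbL, WTEdM, WTEdL, WTEbM, WTEbL, WHSdM, WHSdL, WHSbM, WHSbL, WHEdM, WHEdL, WHEbM, WHEbL, DTSdM, DTSdL, DTSbM, DTSbL, DTEdM, DTEdL, DTEbM, DTEbL, DHSdM, DHSdL, DHSbM, DHSbL, DHEdM, DHEdL, DHEbM, DHEbL. Columns: Lo/g, Lo/h, Mid/g, Mid/h.
{WTSdM, WTSdL, WTSbM, WTSbL} → row (4,1) (4,1) (7,2) (7,2)
{WTEdM, WTEdL, WTEbM, WTEbL} → row (4,1) (4,1) (2,3) (2,3)
{WHSdM, WHSdL, WHSbM, WHSbL} → row (7,5) (7,5) (7,2) (7,2)
{WHEdM, WHEdL, WHEbM, WHEbL} → row (7,5) (7,5) (2,3) (2,3)
{DTSdM, DTEdM, DHSdM, DHEdM} → row (7,5) (4,7) (7,5) (4,7)
{DTSdL, DTEdL, DHSdL, DHEdL} → row (7,5) (7,7) (7,5) (7,7)
{DTSbM, DTEbM, DHSbM, DHEbM} → row (6,2) (4,7) (6,2) (4,7)
{DTSbL, DTEbL, DHSbL, DHEbL} → row (6,2) (7,7) (6,2) (7,7)
That's 8 distinct rows out of 32 strategies.

8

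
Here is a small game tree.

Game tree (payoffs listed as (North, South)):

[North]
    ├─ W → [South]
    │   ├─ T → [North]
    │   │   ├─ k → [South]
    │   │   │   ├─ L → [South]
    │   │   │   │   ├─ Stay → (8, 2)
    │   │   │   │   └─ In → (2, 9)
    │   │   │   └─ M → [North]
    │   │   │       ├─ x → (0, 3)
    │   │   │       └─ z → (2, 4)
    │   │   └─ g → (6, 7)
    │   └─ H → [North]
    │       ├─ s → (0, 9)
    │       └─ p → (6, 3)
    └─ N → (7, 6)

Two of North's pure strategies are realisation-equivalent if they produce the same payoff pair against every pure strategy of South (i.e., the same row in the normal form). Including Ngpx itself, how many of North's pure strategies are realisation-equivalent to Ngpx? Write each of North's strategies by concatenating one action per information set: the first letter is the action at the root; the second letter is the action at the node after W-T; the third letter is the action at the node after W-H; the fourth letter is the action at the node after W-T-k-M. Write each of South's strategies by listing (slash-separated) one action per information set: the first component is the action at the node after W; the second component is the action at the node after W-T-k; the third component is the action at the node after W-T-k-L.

8

Row for Ngpx (columns T/L/Stay, T/L/In, T/M/Stay, T/M/In, H/L/Stay, H/L/In, H/M/Stay, H/M/In): (7,6) (7,6) (7,6) (7,6) (7,6) (7,6) (7,6) (7,6).
Under Ngpx, North's choice at the node after W-T and at the node after W-H and at the node after W-T-k-M can never be reached regardless of what South does, so varying those choices leaves every outcome unchanged.
Holding the reachable choices fixed and varying the unreachable ones freely already gives 2 × 2 × 2 = 8 equivalent strategies.
No other strategy reproduces this row, so those 8 are the full class: Nksx, Nksz, Nkpx, Nkpz, Ngsx, Ngsz, Ngpx, Ngpz.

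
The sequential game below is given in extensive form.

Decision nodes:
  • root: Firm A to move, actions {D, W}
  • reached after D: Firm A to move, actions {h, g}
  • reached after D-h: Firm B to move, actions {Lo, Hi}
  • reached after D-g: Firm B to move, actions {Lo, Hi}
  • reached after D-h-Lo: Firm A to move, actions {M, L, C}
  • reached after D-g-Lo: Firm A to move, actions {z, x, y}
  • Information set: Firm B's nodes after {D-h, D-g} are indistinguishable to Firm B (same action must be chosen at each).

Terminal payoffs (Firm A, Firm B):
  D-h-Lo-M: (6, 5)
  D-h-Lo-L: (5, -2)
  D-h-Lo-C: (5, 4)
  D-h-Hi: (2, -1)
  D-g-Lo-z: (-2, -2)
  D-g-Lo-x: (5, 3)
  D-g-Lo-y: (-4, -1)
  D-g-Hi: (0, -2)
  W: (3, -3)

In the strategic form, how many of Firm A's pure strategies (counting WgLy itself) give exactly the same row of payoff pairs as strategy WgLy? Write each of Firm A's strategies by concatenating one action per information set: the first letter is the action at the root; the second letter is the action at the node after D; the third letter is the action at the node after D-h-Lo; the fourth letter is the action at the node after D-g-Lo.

18

Row for WgLy (columns Lo, Hi): (3,-3) (3,-3).
Under WgLy, Firm A's choice at the node after D and at the node after D-h-Lo and at the node after D-g-Lo can never be reached regardless of what Firm B does, so varying those choices leaves every outcome unchanged.
Holding the reachable choices fixed and varying the unreachable ones freely already gives 2 × 3 × 3 = 18 equivalent strategies.
No other strategy reproduces this row, so those 18 are the full class: WhMz, WhMx, WhMy, WhLz, WhLx, WhLy, WhCz, WhCx, WhCy, WgMz, WgMx, WgMy, WgLz, WgLx, WgLy, WgCz, WgCx, WgCy.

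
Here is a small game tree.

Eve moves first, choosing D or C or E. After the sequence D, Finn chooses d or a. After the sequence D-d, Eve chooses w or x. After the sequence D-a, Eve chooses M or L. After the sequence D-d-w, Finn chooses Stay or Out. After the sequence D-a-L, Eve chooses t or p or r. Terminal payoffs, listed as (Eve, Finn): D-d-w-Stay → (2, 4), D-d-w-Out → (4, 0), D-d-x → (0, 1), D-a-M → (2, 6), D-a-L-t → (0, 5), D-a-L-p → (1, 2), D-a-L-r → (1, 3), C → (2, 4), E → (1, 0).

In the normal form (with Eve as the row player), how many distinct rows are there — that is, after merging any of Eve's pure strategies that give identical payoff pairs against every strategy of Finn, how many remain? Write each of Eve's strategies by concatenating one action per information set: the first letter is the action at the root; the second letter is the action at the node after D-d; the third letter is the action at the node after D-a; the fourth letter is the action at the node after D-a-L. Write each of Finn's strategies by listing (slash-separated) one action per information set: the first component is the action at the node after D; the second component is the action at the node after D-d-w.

10

Eve has 36 pure strategies: DwMt, DwMp, DwMr, DwLt, DwLp, DwLr, DxMt, DxMp, DxMr, DxLt, DxLp, DxLr, CwMt, CwMp, CwMr, CwLt, CwLp, CwLr, CxMt, CxMp, CxMr, CxLt, CxLp, CxLr, EwMt, EwMp, EwMr, EwLt, EwLp, EwLr, ExMt, ExMp, ExMr, ExLt, ExLp, ExLr. Columns: d/Stay, d/Out, a/Stay, a/Out.
{DwMt, DwMp, DwMr} → row (2,4) (4,0) (2,6) (2,6)
{DwLt} → row (2,4) (4,0) (0,5) (0,5)
{DwLp} → row (2,4) (4,0) (1,2) (1,2)
{DwLr} → row (2,4) (4,0) (1,3) (1,3)
{DxMt, DxMp, DxMr} → row (0,1) (0,1) (2,6) (2,6)
{DxLt} → row (0,1) (0,1) (0,5) (0,5)
{DxLp} → row (0,1) (0,1) (1,2) (1,2)
{DxLr} → row (0,1) (0,1) (1,3) (1,3)
{CwMt, CwMp, CwMr, CwLt, CwLp, CwLr, CxMt, CxMp, CxMr, CxLt, CxLp, CxLr} → row (2,4) (2,4) (2,4) (2,4)
{EwMt, EwMp, EwMr, EwLt, EwLp, EwLr, ExMt, ExMp, ExMr, ExLt, ExLp, ExLr} → row (1,0) (1,0) (1,0) (1,0)
That's 10 distinct rows out of 36 strategies.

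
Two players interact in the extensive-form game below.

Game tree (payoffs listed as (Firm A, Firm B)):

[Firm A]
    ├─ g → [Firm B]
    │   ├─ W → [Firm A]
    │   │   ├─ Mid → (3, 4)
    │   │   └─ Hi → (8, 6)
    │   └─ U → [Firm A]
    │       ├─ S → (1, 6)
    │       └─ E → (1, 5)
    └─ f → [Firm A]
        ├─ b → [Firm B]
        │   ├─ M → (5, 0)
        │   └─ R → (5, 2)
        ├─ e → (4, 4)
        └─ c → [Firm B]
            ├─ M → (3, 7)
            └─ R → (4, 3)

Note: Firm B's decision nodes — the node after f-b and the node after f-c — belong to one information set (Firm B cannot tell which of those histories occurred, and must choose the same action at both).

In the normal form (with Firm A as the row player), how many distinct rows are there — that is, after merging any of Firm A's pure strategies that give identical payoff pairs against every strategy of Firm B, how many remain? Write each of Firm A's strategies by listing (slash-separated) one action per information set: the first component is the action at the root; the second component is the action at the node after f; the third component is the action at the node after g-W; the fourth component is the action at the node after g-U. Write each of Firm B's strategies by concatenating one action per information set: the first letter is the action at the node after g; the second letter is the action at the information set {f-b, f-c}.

7

Firm A has 24 pure strategies: g/b/Mid/S, g/b/Mid/E, g/b/Hi/S, g/b/Hi/E, g/e/Mid/S, g/e/Mid/E, g/e/Hi/S, g/e/Hi/E, g/c/Mid/S, g/c/Mid/E, g/c/Hi/S, g/c/Hi/E, f/b/Mid/S, f/b/Mid/E, f/b/Hi/S, f/b/Hi/E, f/e/Mid/S, f/e/Mid/E, f/e/Hi/S, f/e/Hi/E, f/c/Mid/S, f/c/Mid/E, f/c/Hi/S, f/c/Hi/E. Columns: WM, WR, UM, UR.
{g/b/Mid/S, g/e/Mid/S, g/c/Mid/S} → row (3,4) (3,4) (1,6) (1,6)
{g/b/Mid/E, g/e/Mid/E, g/c/Mid/E} → row (3,4) (3,4) (1,5) (1,5)
{g/b/Hi/S, g/e/Hi/S, g/c/Hi/S} → row (8,6) (8,6) (1,6) (1,6)
{g/b/Hi/E, g/e/Hi/E, g/c/Hi/E} → row (8,6) (8,6) (1,5) (1,5)
{f/b/Mid/S, f/b/Mid/E, f/b/Hi/S, f/b/Hi/E} → row (5,0) (5,2) (5,0) (5,2)
{f/e/Mid/S, f/e/Mid/E, f/e/Hi/S, f/e/Hi/E} → row (4,4) (4,4) (4,4) (4,4)
{f/c/Mid/S, f/c/Mid/E, f/c/Hi/S, f/c/Hi/E} → row (3,7) (4,3) (3,7) (4,3)
That's 7 distinct rows out of 24 strategies.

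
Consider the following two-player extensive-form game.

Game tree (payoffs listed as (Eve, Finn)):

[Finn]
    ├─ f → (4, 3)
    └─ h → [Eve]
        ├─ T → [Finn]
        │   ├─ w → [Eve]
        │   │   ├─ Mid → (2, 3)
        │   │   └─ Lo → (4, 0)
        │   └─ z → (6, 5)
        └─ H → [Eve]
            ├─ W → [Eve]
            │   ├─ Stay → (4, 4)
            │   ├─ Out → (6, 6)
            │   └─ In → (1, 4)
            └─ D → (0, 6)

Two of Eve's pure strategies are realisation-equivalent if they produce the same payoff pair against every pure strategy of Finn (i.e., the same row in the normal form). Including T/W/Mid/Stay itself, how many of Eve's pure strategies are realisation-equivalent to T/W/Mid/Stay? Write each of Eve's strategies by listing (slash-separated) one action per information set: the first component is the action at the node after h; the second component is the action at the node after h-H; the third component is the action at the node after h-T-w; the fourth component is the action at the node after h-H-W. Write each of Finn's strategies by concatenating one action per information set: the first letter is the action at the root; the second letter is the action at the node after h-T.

6

Row for T/W/Mid/Stay (columns fw, fz, hw, hz): (4,3) (4,3) (2,3) (6,5).
Under T/W/Mid/Stay, Eve's choice at the node after h-H and at the node after h-H-W can never be reached regardless of what Finn does, so varying those choices leaves every outcome unchanged.
Holding the reachable choices fixed and varying the unreachable ones freely already gives 2 × 3 = 6 equivalent strategies.
No other strategy reproduces this row, so those 6 are the full class: T/W/Mid/Stay, T/W/Mid/Out, T/W/Mid/In, T/D/Mid/Stay, T/D/Mid/Out, T/D/Mid/In.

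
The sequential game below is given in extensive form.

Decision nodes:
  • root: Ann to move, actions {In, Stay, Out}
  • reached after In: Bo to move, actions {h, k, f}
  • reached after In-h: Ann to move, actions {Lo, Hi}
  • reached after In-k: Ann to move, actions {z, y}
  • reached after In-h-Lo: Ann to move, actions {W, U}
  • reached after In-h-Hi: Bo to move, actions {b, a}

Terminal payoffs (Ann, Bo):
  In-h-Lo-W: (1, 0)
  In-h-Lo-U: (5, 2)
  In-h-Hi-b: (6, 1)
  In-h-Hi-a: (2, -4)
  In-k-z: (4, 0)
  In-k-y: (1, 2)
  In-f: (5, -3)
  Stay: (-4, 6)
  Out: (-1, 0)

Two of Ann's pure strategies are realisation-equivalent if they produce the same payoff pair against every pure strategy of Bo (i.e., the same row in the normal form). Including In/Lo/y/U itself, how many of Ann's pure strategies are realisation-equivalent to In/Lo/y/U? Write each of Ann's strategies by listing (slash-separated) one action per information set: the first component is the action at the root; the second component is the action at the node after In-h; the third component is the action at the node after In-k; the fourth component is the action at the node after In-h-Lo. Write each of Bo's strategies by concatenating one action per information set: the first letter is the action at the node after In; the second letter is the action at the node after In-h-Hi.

Row for In/Lo/y/U (columns hb, ha, kb, ka, fb, fa): (5,2) (5,2) (1,2) (1,2) (5,-3) (5,-3).
Every one of Ann's information sets is on the play path for some reply by Bo when Ann follows In/Lo/y/U.
Changing the action at any of them therefore changes at least one column, so only In/Lo/y/U itself gives this row.

1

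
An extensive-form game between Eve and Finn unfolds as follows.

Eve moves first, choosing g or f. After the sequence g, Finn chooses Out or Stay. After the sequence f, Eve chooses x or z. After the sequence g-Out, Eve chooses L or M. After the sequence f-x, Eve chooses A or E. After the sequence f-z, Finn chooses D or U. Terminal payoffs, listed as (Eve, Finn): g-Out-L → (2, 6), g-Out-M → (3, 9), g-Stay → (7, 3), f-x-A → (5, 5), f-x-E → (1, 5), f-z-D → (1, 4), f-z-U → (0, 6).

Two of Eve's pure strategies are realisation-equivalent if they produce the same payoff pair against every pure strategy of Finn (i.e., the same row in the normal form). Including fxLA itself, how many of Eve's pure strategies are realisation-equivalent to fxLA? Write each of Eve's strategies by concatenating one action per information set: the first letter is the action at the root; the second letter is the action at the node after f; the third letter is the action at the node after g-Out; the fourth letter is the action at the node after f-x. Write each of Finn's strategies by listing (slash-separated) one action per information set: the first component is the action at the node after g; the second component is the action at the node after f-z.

2

Row for fxLA (columns Out/D, Out/U, Stay/D, Stay/U): (5,5) (5,5) (5,5) (5,5).
Under fxLA, Eve's choice at the node after g-Out can never be reached regardless of what Finn does, so varying those choices leaves every outcome unchanged.
Holding the reachable choices fixed and varying the unreachable one freely already gives 2 equivalent strategies.
No other strategy reproduces this row, so those 2 are the full class: fxLA, fxMA.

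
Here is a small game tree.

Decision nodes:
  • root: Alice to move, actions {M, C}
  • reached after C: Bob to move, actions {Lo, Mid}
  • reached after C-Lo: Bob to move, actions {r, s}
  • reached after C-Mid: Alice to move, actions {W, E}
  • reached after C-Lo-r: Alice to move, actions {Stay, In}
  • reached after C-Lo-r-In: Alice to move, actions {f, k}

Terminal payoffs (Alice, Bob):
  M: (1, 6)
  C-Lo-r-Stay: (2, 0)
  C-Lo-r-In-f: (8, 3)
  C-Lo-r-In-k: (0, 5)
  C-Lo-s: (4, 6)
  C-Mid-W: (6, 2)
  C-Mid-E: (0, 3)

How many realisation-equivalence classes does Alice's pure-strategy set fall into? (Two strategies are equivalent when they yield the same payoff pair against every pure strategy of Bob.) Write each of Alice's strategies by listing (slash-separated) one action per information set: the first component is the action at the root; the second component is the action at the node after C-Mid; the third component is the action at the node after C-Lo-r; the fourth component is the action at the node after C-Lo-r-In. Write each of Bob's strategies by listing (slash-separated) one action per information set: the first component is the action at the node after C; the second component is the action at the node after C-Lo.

7

Alice has 16 pure strategies: M/W/Stay/f, M/W/Stay/k, M/W/In/f, M/W/In/k, M/E/Stay/f, M/E/Stay/k, M/E/In/f, M/E/In/k, C/W/Stay/f, C/W/Stay/k, C/W/In/f, C/W/In/k, C/E/Stay/f, C/E/Stay/k, C/E/In/f, C/E/In/k. Columns: Lo/r, Lo/s, Mid/r, Mid/s.
{M/W/Stay/f, M/W/Stay/k, M/W/In/f, M/W/In/k, M/E/Stay/f, M/E/Stay/k, M/E/In/f, M/E/In/k} → row (1,6) (1,6) (1,6) (1,6)
{C/W/Stay/f, C/W/Stay/k} → row (2,0) (4,6) (6,2) (6,2)
{C/W/In/f} → row (8,3) (4,6) (6,2) (6,2)
{C/W/In/k} → row (0,5) (4,6) (6,2) (6,2)
{C/E/Stay/f, C/E/Stay/k} → row (2,0) (4,6) (0,3) (0,3)
{C/E/In/f} → row (8,3) (4,6) (0,3) (0,3)
{C/E/In/k} → row (0,5) (4,6) (0,3) (0,3)
That's 7 distinct rows out of 16 strategies.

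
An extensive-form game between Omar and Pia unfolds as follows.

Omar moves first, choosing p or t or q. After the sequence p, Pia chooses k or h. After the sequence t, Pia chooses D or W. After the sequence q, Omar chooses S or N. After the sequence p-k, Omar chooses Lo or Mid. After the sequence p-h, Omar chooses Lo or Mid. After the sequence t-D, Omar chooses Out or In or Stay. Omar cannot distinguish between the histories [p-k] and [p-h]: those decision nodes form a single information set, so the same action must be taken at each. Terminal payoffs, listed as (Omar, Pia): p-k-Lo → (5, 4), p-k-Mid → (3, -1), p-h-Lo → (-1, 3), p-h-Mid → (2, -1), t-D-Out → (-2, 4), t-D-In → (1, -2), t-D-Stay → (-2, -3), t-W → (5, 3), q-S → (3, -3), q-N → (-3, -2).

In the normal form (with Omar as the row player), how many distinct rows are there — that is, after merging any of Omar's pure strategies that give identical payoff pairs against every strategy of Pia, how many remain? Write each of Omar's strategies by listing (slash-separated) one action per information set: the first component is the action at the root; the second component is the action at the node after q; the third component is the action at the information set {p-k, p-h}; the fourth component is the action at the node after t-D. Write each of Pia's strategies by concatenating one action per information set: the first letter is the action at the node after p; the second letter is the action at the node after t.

Omar has 36 pure strategies: p/S/Lo/Out, p/S/Lo/In, p/S/Lo/Stay, p/S/Mid/Out, p/S/Mid/In, p/S/Mid/Stay, p/N/Lo/Out, p/N/Lo/In, p/N/Lo/Stay, p/N/Mid/Out, p/N/Mid/In, p/N/Mid/Stay, t/S/Lo/Out, t/S/Lo/In, t/S/Lo/Stay, t/S/Mid/Out, t/S/Mid/In, t/S/Mid/Stay, t/N/Lo/Out, t/N/Lo/In, t/N/Lo/Stay, t/N/Mid/Out, t/N/Mid/In, t/N/Mid/Stay, q/S/Lo/Out, q/S/Lo/In, q/S/Lo/Stay, q/S/Mid/Out, q/S/Mid/In, q/S/Mid/Stay, q/N/Lo/Out, q/N/Lo/In, q/N/Lo/Stay, q/N/Mid/Out, q/N/Mid/In, q/N/Mid/Stay. Columns: kD, kW, hD, hW.
{p/S/Lo/Out, p/S/Lo/In, p/S/Lo/Stay, p/N/Lo/Out, p/N/Lo/In, p/N/Lo/Stay} → row (5,4) (5,4) (-1,3) (-1,3)
{p/S/Mid/Out, p/S/Mid/In, p/S/Mid/Stay, p/N/Mid/Out, p/N/Mid/In, p/N/Mid/Stay} → row (3,-1) (3,-1) (2,-1) (2,-1)
{t/S/Lo/Out, t/S/Mid/Out, t/N/Lo/Out, t/N/Mid/Out} → row (-2,4) (5,3) (-2,4) (5,3)
{t/S/Lo/In, t/S/Mid/In, t/N/Lo/In, t/N/Mid/In} → row (1,-2) (5,3) (1,-2) (5,3)
{t/S/Lo/Stay, t/S/Mid/Stay, t/N/Lo/Stay, t/N/Mid/Stay} → row (-2,-3) (5,3) (-2,-3) (5,3)
{q/S/Lo/Out, q/S/Lo/In, q/S/Lo/Stay, q/S/Mid/Out, q/S/Mid/In, q/S/Mid/Stay} → row (3,-3) (3,-3) (3,-3) (3,-3)
{q/N/Lo/Out, q/N/Lo/In, q/N/Lo/Stay, q/N/Mid/Out, q/N/Mid/In, q/N/Mid/Stay} → row (-3,-2) (-3,-2) (-3,-2) (-3,-2)
That's 7 distinct rows out of 36 strategies.

7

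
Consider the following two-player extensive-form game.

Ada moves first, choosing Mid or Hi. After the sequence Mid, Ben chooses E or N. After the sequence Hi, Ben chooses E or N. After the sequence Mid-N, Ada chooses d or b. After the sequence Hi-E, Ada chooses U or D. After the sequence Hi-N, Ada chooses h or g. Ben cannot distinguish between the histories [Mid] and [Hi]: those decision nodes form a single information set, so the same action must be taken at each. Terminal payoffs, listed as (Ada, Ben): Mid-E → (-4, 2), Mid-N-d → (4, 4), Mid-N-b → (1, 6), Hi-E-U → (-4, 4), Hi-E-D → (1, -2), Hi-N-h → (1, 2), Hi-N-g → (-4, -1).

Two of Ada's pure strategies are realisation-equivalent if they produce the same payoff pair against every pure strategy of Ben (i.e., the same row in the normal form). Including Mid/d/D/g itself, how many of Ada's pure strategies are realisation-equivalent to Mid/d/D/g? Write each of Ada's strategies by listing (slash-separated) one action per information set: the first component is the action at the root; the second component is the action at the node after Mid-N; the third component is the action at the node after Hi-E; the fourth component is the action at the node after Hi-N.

4

Row for Mid/d/D/g (columns E, N): (-4,2) (4,4).
Under Mid/d/D/g, Ada's choice at the node after Hi-E and at the node after Hi-N can never be reached regardless of what Ben does, so varying those choices leaves every outcome unchanged.
Holding the reachable choices fixed and varying the unreachable ones freely already gives 2 × 2 = 4 equivalent strategies.
No other strategy reproduces this row, so those 4 are the full class: Mid/d/U/h, Mid/d/U/g, Mid/d/D/h, Mid/d/D/g.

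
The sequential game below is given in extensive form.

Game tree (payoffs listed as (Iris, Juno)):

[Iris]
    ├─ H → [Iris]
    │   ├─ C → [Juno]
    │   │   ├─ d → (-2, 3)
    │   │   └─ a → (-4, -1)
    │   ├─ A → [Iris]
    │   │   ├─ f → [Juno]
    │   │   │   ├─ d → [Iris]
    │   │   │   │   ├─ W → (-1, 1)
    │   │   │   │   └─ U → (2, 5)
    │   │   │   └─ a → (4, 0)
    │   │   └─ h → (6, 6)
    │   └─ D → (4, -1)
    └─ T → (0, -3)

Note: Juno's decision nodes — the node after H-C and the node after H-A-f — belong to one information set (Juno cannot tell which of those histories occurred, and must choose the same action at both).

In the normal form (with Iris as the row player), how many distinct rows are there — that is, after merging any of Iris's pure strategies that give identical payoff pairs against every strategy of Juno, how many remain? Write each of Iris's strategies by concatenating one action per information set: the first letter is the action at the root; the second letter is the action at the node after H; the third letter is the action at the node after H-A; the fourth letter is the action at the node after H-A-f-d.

Iris has 24 pure strategies: HCfW, HCfU, HChW, HChU, HAfW, HAfU, HAhW, HAhU, HDfW, HDfU, HDhW, HDhU, TCfW, TCfU, TChW, TChU, TAfW, TAfU, TAhW, TAhU, TDfW, TDfU, TDhW, TDhU. Columns: d, a.
{HCfW, HCfU, HChW, HChU} → row (-2,3) (-4,-1)
{HAfW} → row (-1,1) (4,0)
{HAfU} → row (2,5) (4,0)
{HAhW, HAhU} → row (6,6) (6,6)
{HDfW, HDfU, HDhW, HDhU} → row (4,-1) (4,-1)
{TCfW, TCfU, TChW, TChU, TAfW, TAfU, TAhW, TAhU, TDfW, TDfU, TDhW, TDhU} → row (0,-3) (0,-3)
That's 6 distinct rows out of 24 strategies.

6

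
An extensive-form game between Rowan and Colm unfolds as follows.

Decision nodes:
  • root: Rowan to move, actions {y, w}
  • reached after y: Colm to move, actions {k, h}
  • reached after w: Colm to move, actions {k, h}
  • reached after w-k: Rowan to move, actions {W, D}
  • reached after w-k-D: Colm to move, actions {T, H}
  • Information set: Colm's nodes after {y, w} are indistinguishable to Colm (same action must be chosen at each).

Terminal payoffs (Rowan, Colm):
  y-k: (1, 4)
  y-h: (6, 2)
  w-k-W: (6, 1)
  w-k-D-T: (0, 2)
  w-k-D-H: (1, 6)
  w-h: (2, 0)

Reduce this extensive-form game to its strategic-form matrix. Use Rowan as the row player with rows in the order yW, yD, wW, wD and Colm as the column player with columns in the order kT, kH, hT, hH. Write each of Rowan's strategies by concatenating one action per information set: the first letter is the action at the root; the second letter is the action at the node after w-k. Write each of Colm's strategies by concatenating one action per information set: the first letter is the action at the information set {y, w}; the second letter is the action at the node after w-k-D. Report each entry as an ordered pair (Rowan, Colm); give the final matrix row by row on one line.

yW: (1,4) (1,4) (6,2) (6,2) | yD: (1,4) (1,4) (6,2) (6,2) | wW: (6,1) (6,1) (2,0) (2,0) | wD: (0,2) (1,6) (2,0) (2,0)

           kT       kH       hT       hH
  yW    (1,4)    (1,4)    (6,2)    (6,2)
  yD    (1,4)    (1,4)    (6,2)    (6,2)
  wW    (6,1)    (6,1)    (2,0)    (2,0)
  wD    (0,2)    (1,6)    (2,0)    (2,0)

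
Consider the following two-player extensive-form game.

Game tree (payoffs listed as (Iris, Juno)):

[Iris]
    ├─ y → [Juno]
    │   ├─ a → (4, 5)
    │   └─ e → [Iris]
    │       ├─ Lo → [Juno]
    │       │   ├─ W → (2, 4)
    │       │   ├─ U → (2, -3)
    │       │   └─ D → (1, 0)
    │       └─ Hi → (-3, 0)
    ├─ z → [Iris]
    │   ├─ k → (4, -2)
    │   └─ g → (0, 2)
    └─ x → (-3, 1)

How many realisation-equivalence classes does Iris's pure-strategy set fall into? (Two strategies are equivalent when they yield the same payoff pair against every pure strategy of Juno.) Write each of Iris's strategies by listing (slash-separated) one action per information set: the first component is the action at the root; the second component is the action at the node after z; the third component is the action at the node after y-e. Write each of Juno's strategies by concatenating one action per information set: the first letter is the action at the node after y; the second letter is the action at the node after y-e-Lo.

Iris has 12 pure strategies: y/k/Lo, y/k/Hi, y/g/Lo, y/g/Hi, z/k/Lo, z/k/Hi, z/g/Lo, z/g/Hi, x/k/Lo, x/k/Hi, x/g/Lo, x/g/Hi. Columns: aW, aU, aD, eW, eU, eD.
{y/k/Lo, y/g/Lo} → row (4,5) (4,5) (4,5) (2,4) (2,-3) (1,0)
{y/k/Hi, y/g/Hi} → row (4,5) (4,5) (4,5) (-3,0) (-3,0) (-3,0)
{z/k/Lo, z/k/Hi} → row (4,-2) (4,-2) (4,-2) (4,-2) (4,-2) (4,-2)
{z/g/Lo, z/g/Hi} → row (0,2) (0,2) (0,2) (0,2) (0,2) (0,2)
{x/k/Lo, x/k/Hi, x/g/Lo, x/g/Hi} → row (-3,1) (-3,1) (-3,1) (-3,1) (-3,1) (-3,1)
That's 5 distinct rows out of 12 strategies.

5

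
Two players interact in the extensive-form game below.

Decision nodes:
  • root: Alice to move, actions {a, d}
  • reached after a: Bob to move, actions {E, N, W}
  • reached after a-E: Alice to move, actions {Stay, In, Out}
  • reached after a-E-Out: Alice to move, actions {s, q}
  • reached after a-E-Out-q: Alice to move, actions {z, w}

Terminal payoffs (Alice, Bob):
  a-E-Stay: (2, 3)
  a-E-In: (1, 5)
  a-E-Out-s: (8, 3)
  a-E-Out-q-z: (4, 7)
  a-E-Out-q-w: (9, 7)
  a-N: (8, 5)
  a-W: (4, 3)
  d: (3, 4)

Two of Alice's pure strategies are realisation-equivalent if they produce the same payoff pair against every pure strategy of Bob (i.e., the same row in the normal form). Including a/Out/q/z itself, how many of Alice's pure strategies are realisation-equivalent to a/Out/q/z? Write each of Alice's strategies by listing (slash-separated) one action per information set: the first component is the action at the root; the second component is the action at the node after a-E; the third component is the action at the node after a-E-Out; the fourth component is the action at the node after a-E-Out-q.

Row for a/Out/q/z (columns E, N, W): (4,7) (8,5) (4,3).
Every one of Alice's information sets is on the play path for some reply by Bob when Alice follows a/Out/q/z.
Changing the action at any of them therefore changes at least one column, so only a/Out/q/z itself gives this row.

1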